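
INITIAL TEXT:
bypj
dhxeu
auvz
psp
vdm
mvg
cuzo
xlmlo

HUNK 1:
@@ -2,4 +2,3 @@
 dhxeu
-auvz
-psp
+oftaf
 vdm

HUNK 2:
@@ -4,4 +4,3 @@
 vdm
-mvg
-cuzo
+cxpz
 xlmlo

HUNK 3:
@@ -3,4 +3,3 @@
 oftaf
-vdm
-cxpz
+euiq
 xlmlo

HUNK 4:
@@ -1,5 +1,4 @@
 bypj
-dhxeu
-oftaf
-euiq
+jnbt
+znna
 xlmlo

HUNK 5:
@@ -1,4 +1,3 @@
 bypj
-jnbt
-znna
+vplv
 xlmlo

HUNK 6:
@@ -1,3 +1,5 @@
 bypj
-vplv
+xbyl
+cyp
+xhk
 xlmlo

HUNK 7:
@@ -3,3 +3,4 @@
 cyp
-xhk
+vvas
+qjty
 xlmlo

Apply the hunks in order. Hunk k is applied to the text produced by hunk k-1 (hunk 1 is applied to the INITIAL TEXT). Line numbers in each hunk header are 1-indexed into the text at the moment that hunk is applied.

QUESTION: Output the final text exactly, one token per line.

Hunk 1: at line 2 remove [auvz,psp] add [oftaf] -> 7 lines: bypj dhxeu oftaf vdm mvg cuzo xlmlo
Hunk 2: at line 4 remove [mvg,cuzo] add [cxpz] -> 6 lines: bypj dhxeu oftaf vdm cxpz xlmlo
Hunk 3: at line 3 remove [vdm,cxpz] add [euiq] -> 5 lines: bypj dhxeu oftaf euiq xlmlo
Hunk 4: at line 1 remove [dhxeu,oftaf,euiq] add [jnbt,znna] -> 4 lines: bypj jnbt znna xlmlo
Hunk 5: at line 1 remove [jnbt,znna] add [vplv] -> 3 lines: bypj vplv xlmlo
Hunk 6: at line 1 remove [vplv] add [xbyl,cyp,xhk] -> 5 lines: bypj xbyl cyp xhk xlmlo
Hunk 7: at line 3 remove [xhk] add [vvas,qjty] -> 6 lines: bypj xbyl cyp vvas qjty xlmlo

Answer: bypj
xbyl
cyp
vvas
qjty
xlmlo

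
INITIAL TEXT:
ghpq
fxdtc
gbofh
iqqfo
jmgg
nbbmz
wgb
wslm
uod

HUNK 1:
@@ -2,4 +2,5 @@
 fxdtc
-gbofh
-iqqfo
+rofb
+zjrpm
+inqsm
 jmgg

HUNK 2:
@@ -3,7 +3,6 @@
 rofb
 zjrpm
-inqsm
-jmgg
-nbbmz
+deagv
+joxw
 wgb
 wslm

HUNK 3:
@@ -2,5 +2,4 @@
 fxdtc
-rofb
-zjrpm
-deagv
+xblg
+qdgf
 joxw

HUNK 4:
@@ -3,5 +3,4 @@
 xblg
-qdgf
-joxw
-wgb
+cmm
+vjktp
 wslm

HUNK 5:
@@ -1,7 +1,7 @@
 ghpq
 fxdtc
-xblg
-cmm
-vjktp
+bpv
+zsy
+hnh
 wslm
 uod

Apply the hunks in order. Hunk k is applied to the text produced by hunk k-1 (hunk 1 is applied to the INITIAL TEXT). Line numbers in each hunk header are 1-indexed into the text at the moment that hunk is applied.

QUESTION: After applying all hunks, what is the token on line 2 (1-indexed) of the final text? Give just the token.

Hunk 1: at line 2 remove [gbofh,iqqfo] add [rofb,zjrpm,inqsm] -> 10 lines: ghpq fxdtc rofb zjrpm inqsm jmgg nbbmz wgb wslm uod
Hunk 2: at line 3 remove [inqsm,jmgg,nbbmz] add [deagv,joxw] -> 9 lines: ghpq fxdtc rofb zjrpm deagv joxw wgb wslm uod
Hunk 3: at line 2 remove [rofb,zjrpm,deagv] add [xblg,qdgf] -> 8 lines: ghpq fxdtc xblg qdgf joxw wgb wslm uod
Hunk 4: at line 3 remove [qdgf,joxw,wgb] add [cmm,vjktp] -> 7 lines: ghpq fxdtc xblg cmm vjktp wslm uod
Hunk 5: at line 1 remove [xblg,cmm,vjktp] add [bpv,zsy,hnh] -> 7 lines: ghpq fxdtc bpv zsy hnh wslm uod
Final line 2: fxdtc

Answer: fxdtc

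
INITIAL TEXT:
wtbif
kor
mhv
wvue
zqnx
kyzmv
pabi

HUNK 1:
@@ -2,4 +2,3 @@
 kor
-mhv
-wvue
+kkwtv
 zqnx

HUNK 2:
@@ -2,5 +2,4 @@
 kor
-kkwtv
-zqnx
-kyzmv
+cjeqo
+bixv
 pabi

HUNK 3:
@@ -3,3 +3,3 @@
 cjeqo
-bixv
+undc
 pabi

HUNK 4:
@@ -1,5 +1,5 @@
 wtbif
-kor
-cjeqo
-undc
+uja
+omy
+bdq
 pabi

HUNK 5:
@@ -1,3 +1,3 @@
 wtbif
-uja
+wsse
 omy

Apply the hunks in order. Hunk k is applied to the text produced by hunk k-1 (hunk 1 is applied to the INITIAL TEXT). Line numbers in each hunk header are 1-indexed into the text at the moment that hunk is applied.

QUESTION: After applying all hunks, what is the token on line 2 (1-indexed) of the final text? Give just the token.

Hunk 1: at line 2 remove [mhv,wvue] add [kkwtv] -> 6 lines: wtbif kor kkwtv zqnx kyzmv pabi
Hunk 2: at line 2 remove [kkwtv,zqnx,kyzmv] add [cjeqo,bixv] -> 5 lines: wtbif kor cjeqo bixv pabi
Hunk 3: at line 3 remove [bixv] add [undc] -> 5 lines: wtbif kor cjeqo undc pabi
Hunk 4: at line 1 remove [kor,cjeqo,undc] add [uja,omy,bdq] -> 5 lines: wtbif uja omy bdq pabi
Hunk 5: at line 1 remove [uja] add [wsse] -> 5 lines: wtbif wsse omy bdq pabi
Final line 2: wsse

Answer: wsse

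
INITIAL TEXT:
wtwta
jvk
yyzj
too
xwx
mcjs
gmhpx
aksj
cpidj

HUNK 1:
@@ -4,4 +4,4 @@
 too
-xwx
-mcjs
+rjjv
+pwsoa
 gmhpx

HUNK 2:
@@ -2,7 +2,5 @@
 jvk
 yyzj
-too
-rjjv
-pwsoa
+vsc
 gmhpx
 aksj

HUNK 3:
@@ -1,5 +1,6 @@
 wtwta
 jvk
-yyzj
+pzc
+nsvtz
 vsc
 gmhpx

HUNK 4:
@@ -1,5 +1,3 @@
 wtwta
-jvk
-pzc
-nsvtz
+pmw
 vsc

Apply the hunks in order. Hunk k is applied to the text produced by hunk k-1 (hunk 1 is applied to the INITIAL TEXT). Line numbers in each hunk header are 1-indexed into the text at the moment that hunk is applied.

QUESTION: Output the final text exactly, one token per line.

Answer: wtwta
pmw
vsc
gmhpx
aksj
cpidj

Derivation:
Hunk 1: at line 4 remove [xwx,mcjs] add [rjjv,pwsoa] -> 9 lines: wtwta jvk yyzj too rjjv pwsoa gmhpx aksj cpidj
Hunk 2: at line 2 remove [too,rjjv,pwsoa] add [vsc] -> 7 lines: wtwta jvk yyzj vsc gmhpx aksj cpidj
Hunk 3: at line 1 remove [yyzj] add [pzc,nsvtz] -> 8 lines: wtwta jvk pzc nsvtz vsc gmhpx aksj cpidj
Hunk 4: at line 1 remove [jvk,pzc,nsvtz] add [pmw] -> 6 lines: wtwta pmw vsc gmhpx aksj cpidj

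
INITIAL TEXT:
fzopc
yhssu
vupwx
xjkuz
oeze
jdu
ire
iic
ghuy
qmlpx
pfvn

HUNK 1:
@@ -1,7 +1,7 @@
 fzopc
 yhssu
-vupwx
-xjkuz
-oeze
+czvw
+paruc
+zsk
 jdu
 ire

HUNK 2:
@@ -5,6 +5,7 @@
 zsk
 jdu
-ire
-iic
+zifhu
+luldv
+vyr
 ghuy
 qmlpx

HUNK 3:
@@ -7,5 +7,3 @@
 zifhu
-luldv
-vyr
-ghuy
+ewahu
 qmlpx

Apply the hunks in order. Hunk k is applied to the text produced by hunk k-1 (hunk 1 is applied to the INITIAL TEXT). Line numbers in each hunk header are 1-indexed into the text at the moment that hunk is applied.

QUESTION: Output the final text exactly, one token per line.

Answer: fzopc
yhssu
czvw
paruc
zsk
jdu
zifhu
ewahu
qmlpx
pfvn

Derivation:
Hunk 1: at line 1 remove [vupwx,xjkuz,oeze] add [czvw,paruc,zsk] -> 11 lines: fzopc yhssu czvw paruc zsk jdu ire iic ghuy qmlpx pfvn
Hunk 2: at line 5 remove [ire,iic] add [zifhu,luldv,vyr] -> 12 lines: fzopc yhssu czvw paruc zsk jdu zifhu luldv vyr ghuy qmlpx pfvn
Hunk 3: at line 7 remove [luldv,vyr,ghuy] add [ewahu] -> 10 lines: fzopc yhssu czvw paruc zsk jdu zifhu ewahu qmlpx pfvn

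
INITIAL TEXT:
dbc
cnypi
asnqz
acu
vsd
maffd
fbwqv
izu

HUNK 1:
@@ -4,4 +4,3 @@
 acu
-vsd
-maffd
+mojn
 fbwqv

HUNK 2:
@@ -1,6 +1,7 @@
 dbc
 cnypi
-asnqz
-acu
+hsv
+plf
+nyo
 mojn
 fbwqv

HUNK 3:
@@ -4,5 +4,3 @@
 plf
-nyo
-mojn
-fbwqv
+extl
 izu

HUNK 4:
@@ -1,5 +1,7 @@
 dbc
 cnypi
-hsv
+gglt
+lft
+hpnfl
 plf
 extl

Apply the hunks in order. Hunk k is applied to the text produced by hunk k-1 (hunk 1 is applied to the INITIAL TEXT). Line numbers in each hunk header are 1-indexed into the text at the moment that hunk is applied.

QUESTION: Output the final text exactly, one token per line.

Hunk 1: at line 4 remove [vsd,maffd] add [mojn] -> 7 lines: dbc cnypi asnqz acu mojn fbwqv izu
Hunk 2: at line 1 remove [asnqz,acu] add [hsv,plf,nyo] -> 8 lines: dbc cnypi hsv plf nyo mojn fbwqv izu
Hunk 3: at line 4 remove [nyo,mojn,fbwqv] add [extl] -> 6 lines: dbc cnypi hsv plf extl izu
Hunk 4: at line 1 remove [hsv] add [gglt,lft,hpnfl] -> 8 lines: dbc cnypi gglt lft hpnfl plf extl izu

Answer: dbc
cnypi
gglt
lft
hpnfl
plf
extl
izu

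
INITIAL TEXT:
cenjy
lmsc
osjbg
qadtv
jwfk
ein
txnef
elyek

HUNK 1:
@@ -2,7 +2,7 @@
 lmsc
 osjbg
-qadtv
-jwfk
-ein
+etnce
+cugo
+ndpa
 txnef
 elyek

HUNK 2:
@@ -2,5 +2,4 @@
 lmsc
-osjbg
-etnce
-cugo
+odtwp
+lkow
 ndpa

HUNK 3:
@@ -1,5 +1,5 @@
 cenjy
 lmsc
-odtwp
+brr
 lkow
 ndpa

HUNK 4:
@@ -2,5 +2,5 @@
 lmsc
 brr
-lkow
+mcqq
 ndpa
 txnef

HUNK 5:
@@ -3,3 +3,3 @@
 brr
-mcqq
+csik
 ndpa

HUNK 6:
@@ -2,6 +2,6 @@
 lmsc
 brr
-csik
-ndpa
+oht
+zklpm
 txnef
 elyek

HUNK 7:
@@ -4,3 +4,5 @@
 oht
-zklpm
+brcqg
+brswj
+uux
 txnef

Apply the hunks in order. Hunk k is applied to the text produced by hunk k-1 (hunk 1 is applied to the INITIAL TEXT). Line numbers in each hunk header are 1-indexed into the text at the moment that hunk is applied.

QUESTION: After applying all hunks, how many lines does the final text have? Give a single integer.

Hunk 1: at line 2 remove [qadtv,jwfk,ein] add [etnce,cugo,ndpa] -> 8 lines: cenjy lmsc osjbg etnce cugo ndpa txnef elyek
Hunk 2: at line 2 remove [osjbg,etnce,cugo] add [odtwp,lkow] -> 7 lines: cenjy lmsc odtwp lkow ndpa txnef elyek
Hunk 3: at line 1 remove [odtwp] add [brr] -> 7 lines: cenjy lmsc brr lkow ndpa txnef elyek
Hunk 4: at line 2 remove [lkow] add [mcqq] -> 7 lines: cenjy lmsc brr mcqq ndpa txnef elyek
Hunk 5: at line 3 remove [mcqq] add [csik] -> 7 lines: cenjy lmsc brr csik ndpa txnef elyek
Hunk 6: at line 2 remove [csik,ndpa] add [oht,zklpm] -> 7 lines: cenjy lmsc brr oht zklpm txnef elyek
Hunk 7: at line 4 remove [zklpm] add [brcqg,brswj,uux] -> 9 lines: cenjy lmsc brr oht brcqg brswj uux txnef elyek
Final line count: 9

Answer: 9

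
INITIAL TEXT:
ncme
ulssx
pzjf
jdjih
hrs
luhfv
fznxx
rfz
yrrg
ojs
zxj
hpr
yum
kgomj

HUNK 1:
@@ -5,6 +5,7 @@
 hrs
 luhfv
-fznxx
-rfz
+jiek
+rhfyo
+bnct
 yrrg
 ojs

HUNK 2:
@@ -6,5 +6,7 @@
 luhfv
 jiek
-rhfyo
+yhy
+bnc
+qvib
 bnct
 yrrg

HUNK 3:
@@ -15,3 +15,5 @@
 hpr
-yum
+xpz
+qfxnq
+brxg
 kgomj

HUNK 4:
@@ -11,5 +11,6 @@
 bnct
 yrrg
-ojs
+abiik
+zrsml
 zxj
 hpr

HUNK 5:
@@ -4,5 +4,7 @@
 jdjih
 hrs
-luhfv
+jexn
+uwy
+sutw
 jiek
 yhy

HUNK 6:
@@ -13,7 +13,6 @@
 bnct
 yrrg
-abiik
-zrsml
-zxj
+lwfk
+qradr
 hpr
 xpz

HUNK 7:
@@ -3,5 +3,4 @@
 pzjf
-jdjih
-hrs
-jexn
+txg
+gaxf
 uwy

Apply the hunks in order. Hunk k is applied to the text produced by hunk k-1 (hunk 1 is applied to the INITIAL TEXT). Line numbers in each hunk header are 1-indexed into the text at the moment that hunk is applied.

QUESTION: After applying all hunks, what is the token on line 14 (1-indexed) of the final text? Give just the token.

Answer: lwfk

Derivation:
Hunk 1: at line 5 remove [fznxx,rfz] add [jiek,rhfyo,bnct] -> 15 lines: ncme ulssx pzjf jdjih hrs luhfv jiek rhfyo bnct yrrg ojs zxj hpr yum kgomj
Hunk 2: at line 6 remove [rhfyo] add [yhy,bnc,qvib] -> 17 lines: ncme ulssx pzjf jdjih hrs luhfv jiek yhy bnc qvib bnct yrrg ojs zxj hpr yum kgomj
Hunk 3: at line 15 remove [yum] add [xpz,qfxnq,brxg] -> 19 lines: ncme ulssx pzjf jdjih hrs luhfv jiek yhy bnc qvib bnct yrrg ojs zxj hpr xpz qfxnq brxg kgomj
Hunk 4: at line 11 remove [ojs] add [abiik,zrsml] -> 20 lines: ncme ulssx pzjf jdjih hrs luhfv jiek yhy bnc qvib bnct yrrg abiik zrsml zxj hpr xpz qfxnq brxg kgomj
Hunk 5: at line 4 remove [luhfv] add [jexn,uwy,sutw] -> 22 lines: ncme ulssx pzjf jdjih hrs jexn uwy sutw jiek yhy bnc qvib bnct yrrg abiik zrsml zxj hpr xpz qfxnq brxg kgomj
Hunk 6: at line 13 remove [abiik,zrsml,zxj] add [lwfk,qradr] -> 21 lines: ncme ulssx pzjf jdjih hrs jexn uwy sutw jiek yhy bnc qvib bnct yrrg lwfk qradr hpr xpz qfxnq brxg kgomj
Hunk 7: at line 3 remove [jdjih,hrs,jexn] add [txg,gaxf] -> 20 lines: ncme ulssx pzjf txg gaxf uwy sutw jiek yhy bnc qvib bnct yrrg lwfk qradr hpr xpz qfxnq brxg kgomj
Final line 14: lwfk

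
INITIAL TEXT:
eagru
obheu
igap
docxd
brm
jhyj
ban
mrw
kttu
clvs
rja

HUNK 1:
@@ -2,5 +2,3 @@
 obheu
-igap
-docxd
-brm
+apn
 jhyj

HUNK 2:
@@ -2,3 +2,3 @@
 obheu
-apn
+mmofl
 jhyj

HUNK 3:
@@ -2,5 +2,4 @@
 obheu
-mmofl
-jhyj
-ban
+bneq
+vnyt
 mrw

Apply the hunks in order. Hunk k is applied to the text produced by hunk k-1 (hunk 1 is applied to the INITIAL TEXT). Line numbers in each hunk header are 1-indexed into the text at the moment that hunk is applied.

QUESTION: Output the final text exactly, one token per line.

Hunk 1: at line 2 remove [igap,docxd,brm] add [apn] -> 9 lines: eagru obheu apn jhyj ban mrw kttu clvs rja
Hunk 2: at line 2 remove [apn] add [mmofl] -> 9 lines: eagru obheu mmofl jhyj ban mrw kttu clvs rja
Hunk 3: at line 2 remove [mmofl,jhyj,ban] add [bneq,vnyt] -> 8 lines: eagru obheu bneq vnyt mrw kttu clvs rja

Answer: eagru
obheu
bneq
vnyt
mrw
kttu
clvs
rja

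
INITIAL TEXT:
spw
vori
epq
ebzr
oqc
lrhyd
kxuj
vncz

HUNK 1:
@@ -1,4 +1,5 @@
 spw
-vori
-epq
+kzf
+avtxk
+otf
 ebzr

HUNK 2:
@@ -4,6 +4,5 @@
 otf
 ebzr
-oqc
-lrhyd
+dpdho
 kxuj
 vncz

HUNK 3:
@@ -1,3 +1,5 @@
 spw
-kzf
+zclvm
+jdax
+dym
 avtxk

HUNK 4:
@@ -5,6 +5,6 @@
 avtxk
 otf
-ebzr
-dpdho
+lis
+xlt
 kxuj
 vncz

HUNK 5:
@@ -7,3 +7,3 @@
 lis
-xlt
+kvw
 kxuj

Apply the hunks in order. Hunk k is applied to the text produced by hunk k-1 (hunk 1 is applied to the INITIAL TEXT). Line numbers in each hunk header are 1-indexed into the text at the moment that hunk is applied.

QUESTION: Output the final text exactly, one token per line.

Hunk 1: at line 1 remove [vori,epq] add [kzf,avtxk,otf] -> 9 lines: spw kzf avtxk otf ebzr oqc lrhyd kxuj vncz
Hunk 2: at line 4 remove [oqc,lrhyd] add [dpdho] -> 8 lines: spw kzf avtxk otf ebzr dpdho kxuj vncz
Hunk 3: at line 1 remove [kzf] add [zclvm,jdax,dym] -> 10 lines: spw zclvm jdax dym avtxk otf ebzr dpdho kxuj vncz
Hunk 4: at line 5 remove [ebzr,dpdho] add [lis,xlt] -> 10 lines: spw zclvm jdax dym avtxk otf lis xlt kxuj vncz
Hunk 5: at line 7 remove [xlt] add [kvw] -> 10 lines: spw zclvm jdax dym avtxk otf lis kvw kxuj vncz

Answer: spw
zclvm
jdax
dym
avtxk
otf
lis
kvw
kxuj
vncz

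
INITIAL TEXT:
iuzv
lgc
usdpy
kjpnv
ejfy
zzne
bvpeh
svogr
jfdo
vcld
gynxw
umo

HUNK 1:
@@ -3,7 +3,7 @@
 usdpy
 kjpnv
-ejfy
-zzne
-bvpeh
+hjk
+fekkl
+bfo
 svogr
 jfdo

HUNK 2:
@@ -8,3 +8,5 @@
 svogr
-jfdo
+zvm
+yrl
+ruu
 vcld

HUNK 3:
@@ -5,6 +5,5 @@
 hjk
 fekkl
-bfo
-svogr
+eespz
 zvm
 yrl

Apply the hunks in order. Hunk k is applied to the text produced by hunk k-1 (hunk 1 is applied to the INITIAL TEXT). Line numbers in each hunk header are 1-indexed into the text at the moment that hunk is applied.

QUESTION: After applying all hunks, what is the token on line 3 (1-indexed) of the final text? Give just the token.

Answer: usdpy

Derivation:
Hunk 1: at line 3 remove [ejfy,zzne,bvpeh] add [hjk,fekkl,bfo] -> 12 lines: iuzv lgc usdpy kjpnv hjk fekkl bfo svogr jfdo vcld gynxw umo
Hunk 2: at line 8 remove [jfdo] add [zvm,yrl,ruu] -> 14 lines: iuzv lgc usdpy kjpnv hjk fekkl bfo svogr zvm yrl ruu vcld gynxw umo
Hunk 3: at line 5 remove [bfo,svogr] add [eespz] -> 13 lines: iuzv lgc usdpy kjpnv hjk fekkl eespz zvm yrl ruu vcld gynxw umo
Final line 3: usdpy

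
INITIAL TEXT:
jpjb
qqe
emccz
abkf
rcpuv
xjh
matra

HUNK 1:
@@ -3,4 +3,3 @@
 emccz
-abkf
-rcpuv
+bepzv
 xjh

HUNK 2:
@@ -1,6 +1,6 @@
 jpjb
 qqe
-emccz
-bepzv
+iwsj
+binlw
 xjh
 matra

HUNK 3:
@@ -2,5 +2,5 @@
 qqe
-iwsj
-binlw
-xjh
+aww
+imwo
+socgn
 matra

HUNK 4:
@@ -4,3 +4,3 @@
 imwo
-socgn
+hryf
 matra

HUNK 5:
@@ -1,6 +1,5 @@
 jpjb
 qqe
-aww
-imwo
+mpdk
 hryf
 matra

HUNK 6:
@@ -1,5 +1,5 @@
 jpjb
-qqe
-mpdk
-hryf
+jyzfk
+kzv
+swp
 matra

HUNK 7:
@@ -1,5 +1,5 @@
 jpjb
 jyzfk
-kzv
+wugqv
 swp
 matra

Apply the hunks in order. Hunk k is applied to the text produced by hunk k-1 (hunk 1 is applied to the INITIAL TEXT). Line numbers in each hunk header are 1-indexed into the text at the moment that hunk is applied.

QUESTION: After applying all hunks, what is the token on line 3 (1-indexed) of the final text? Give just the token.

Answer: wugqv

Derivation:
Hunk 1: at line 3 remove [abkf,rcpuv] add [bepzv] -> 6 lines: jpjb qqe emccz bepzv xjh matra
Hunk 2: at line 1 remove [emccz,bepzv] add [iwsj,binlw] -> 6 lines: jpjb qqe iwsj binlw xjh matra
Hunk 3: at line 2 remove [iwsj,binlw,xjh] add [aww,imwo,socgn] -> 6 lines: jpjb qqe aww imwo socgn matra
Hunk 4: at line 4 remove [socgn] add [hryf] -> 6 lines: jpjb qqe aww imwo hryf matra
Hunk 5: at line 1 remove [aww,imwo] add [mpdk] -> 5 lines: jpjb qqe mpdk hryf matra
Hunk 6: at line 1 remove [qqe,mpdk,hryf] add [jyzfk,kzv,swp] -> 5 lines: jpjb jyzfk kzv swp matra
Hunk 7: at line 1 remove [kzv] add [wugqv] -> 5 lines: jpjb jyzfk wugqv swp matra
Final line 3: wugqv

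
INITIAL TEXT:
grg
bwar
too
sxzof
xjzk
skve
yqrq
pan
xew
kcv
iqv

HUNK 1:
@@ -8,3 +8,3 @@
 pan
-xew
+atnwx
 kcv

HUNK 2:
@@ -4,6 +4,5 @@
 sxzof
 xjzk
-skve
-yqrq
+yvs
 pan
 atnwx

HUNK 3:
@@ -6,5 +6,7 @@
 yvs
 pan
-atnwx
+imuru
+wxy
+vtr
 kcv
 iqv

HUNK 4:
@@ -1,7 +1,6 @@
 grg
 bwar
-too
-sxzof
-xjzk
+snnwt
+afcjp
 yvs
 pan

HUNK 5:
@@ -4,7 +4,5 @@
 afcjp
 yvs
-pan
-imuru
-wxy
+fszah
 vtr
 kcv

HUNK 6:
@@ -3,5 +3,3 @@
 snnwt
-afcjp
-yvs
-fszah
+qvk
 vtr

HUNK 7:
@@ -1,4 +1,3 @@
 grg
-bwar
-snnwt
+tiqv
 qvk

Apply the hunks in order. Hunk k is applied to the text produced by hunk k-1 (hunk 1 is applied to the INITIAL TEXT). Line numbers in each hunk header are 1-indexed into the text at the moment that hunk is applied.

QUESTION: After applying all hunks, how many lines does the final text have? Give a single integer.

Hunk 1: at line 8 remove [xew] add [atnwx] -> 11 lines: grg bwar too sxzof xjzk skve yqrq pan atnwx kcv iqv
Hunk 2: at line 4 remove [skve,yqrq] add [yvs] -> 10 lines: grg bwar too sxzof xjzk yvs pan atnwx kcv iqv
Hunk 3: at line 6 remove [atnwx] add [imuru,wxy,vtr] -> 12 lines: grg bwar too sxzof xjzk yvs pan imuru wxy vtr kcv iqv
Hunk 4: at line 1 remove [too,sxzof,xjzk] add [snnwt,afcjp] -> 11 lines: grg bwar snnwt afcjp yvs pan imuru wxy vtr kcv iqv
Hunk 5: at line 4 remove [pan,imuru,wxy] add [fszah] -> 9 lines: grg bwar snnwt afcjp yvs fszah vtr kcv iqv
Hunk 6: at line 3 remove [afcjp,yvs,fszah] add [qvk] -> 7 lines: grg bwar snnwt qvk vtr kcv iqv
Hunk 7: at line 1 remove [bwar,snnwt] add [tiqv] -> 6 lines: grg tiqv qvk vtr kcv iqv
Final line count: 6

Answer: 6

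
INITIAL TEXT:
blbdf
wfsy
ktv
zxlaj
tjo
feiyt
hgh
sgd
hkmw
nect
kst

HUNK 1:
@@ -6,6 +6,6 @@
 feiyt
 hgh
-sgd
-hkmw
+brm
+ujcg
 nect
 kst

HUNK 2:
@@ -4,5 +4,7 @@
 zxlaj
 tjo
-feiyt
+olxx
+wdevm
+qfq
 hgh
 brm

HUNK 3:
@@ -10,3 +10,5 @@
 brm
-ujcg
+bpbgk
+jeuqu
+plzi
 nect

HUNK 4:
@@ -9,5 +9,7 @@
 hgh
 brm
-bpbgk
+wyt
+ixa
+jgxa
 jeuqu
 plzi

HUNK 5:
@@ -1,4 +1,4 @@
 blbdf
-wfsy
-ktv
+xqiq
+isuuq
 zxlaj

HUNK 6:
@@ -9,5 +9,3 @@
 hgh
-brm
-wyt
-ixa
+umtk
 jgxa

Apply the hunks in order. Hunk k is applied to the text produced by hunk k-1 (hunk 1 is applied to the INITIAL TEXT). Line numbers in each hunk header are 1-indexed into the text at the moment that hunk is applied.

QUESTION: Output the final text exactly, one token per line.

Hunk 1: at line 6 remove [sgd,hkmw] add [brm,ujcg] -> 11 lines: blbdf wfsy ktv zxlaj tjo feiyt hgh brm ujcg nect kst
Hunk 2: at line 4 remove [feiyt] add [olxx,wdevm,qfq] -> 13 lines: blbdf wfsy ktv zxlaj tjo olxx wdevm qfq hgh brm ujcg nect kst
Hunk 3: at line 10 remove [ujcg] add [bpbgk,jeuqu,plzi] -> 15 lines: blbdf wfsy ktv zxlaj tjo olxx wdevm qfq hgh brm bpbgk jeuqu plzi nect kst
Hunk 4: at line 9 remove [bpbgk] add [wyt,ixa,jgxa] -> 17 lines: blbdf wfsy ktv zxlaj tjo olxx wdevm qfq hgh brm wyt ixa jgxa jeuqu plzi nect kst
Hunk 5: at line 1 remove [wfsy,ktv] add [xqiq,isuuq] -> 17 lines: blbdf xqiq isuuq zxlaj tjo olxx wdevm qfq hgh brm wyt ixa jgxa jeuqu plzi nect kst
Hunk 6: at line 9 remove [brm,wyt,ixa] add [umtk] -> 15 lines: blbdf xqiq isuuq zxlaj tjo olxx wdevm qfq hgh umtk jgxa jeuqu plzi nect kst

Answer: blbdf
xqiq
isuuq
zxlaj
tjo
olxx
wdevm
qfq
hgh
umtk
jgxa
jeuqu
plzi
nect
kst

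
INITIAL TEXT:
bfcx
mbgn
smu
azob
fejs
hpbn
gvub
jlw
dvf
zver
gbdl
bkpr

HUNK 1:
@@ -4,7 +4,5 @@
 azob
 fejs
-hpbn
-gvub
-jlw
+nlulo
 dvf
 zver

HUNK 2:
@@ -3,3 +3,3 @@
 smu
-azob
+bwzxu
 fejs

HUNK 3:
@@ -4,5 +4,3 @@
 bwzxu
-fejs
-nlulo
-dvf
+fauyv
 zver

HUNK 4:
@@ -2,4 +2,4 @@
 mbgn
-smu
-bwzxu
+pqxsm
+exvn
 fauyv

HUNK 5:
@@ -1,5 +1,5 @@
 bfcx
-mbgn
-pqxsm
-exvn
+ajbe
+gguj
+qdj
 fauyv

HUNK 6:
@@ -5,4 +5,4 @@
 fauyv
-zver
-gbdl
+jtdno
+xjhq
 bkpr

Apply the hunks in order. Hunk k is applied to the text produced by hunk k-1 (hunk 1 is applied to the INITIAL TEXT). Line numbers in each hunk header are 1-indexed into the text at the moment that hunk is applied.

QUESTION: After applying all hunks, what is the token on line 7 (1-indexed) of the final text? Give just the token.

Answer: xjhq

Derivation:
Hunk 1: at line 4 remove [hpbn,gvub,jlw] add [nlulo] -> 10 lines: bfcx mbgn smu azob fejs nlulo dvf zver gbdl bkpr
Hunk 2: at line 3 remove [azob] add [bwzxu] -> 10 lines: bfcx mbgn smu bwzxu fejs nlulo dvf zver gbdl bkpr
Hunk 3: at line 4 remove [fejs,nlulo,dvf] add [fauyv] -> 8 lines: bfcx mbgn smu bwzxu fauyv zver gbdl bkpr
Hunk 4: at line 2 remove [smu,bwzxu] add [pqxsm,exvn] -> 8 lines: bfcx mbgn pqxsm exvn fauyv zver gbdl bkpr
Hunk 5: at line 1 remove [mbgn,pqxsm,exvn] add [ajbe,gguj,qdj] -> 8 lines: bfcx ajbe gguj qdj fauyv zver gbdl bkpr
Hunk 6: at line 5 remove [zver,gbdl] add [jtdno,xjhq] -> 8 lines: bfcx ajbe gguj qdj fauyv jtdno xjhq bkpr
Final line 7: xjhq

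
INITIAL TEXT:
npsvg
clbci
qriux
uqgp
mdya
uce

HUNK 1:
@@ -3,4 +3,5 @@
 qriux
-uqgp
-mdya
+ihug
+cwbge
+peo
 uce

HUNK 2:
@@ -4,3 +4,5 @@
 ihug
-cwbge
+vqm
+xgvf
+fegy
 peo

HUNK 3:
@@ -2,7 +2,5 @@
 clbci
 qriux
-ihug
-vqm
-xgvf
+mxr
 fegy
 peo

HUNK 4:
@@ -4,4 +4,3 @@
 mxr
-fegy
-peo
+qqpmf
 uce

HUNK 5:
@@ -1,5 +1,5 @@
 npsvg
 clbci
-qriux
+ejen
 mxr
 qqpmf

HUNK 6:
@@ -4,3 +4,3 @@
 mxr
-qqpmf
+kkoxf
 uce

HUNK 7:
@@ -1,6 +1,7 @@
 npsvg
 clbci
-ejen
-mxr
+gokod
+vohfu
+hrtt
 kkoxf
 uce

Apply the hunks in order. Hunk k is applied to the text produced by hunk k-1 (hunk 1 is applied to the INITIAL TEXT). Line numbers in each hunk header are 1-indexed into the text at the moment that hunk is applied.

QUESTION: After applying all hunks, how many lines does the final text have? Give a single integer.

Answer: 7

Derivation:
Hunk 1: at line 3 remove [uqgp,mdya] add [ihug,cwbge,peo] -> 7 lines: npsvg clbci qriux ihug cwbge peo uce
Hunk 2: at line 4 remove [cwbge] add [vqm,xgvf,fegy] -> 9 lines: npsvg clbci qriux ihug vqm xgvf fegy peo uce
Hunk 3: at line 2 remove [ihug,vqm,xgvf] add [mxr] -> 7 lines: npsvg clbci qriux mxr fegy peo uce
Hunk 4: at line 4 remove [fegy,peo] add [qqpmf] -> 6 lines: npsvg clbci qriux mxr qqpmf uce
Hunk 5: at line 1 remove [qriux] add [ejen] -> 6 lines: npsvg clbci ejen mxr qqpmf uce
Hunk 6: at line 4 remove [qqpmf] add [kkoxf] -> 6 lines: npsvg clbci ejen mxr kkoxf uce
Hunk 7: at line 1 remove [ejen,mxr] add [gokod,vohfu,hrtt] -> 7 lines: npsvg clbci gokod vohfu hrtt kkoxf uce
Final line count: 7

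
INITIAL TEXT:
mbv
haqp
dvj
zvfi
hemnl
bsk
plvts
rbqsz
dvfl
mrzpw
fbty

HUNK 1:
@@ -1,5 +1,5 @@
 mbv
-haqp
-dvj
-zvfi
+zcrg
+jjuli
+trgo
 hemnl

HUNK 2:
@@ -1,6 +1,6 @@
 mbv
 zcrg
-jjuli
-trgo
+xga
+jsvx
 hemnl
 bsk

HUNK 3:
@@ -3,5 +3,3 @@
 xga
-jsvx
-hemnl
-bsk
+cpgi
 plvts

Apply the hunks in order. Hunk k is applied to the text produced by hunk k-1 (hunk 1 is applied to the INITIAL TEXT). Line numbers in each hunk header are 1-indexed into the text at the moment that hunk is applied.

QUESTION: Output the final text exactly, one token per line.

Hunk 1: at line 1 remove [haqp,dvj,zvfi] add [zcrg,jjuli,trgo] -> 11 lines: mbv zcrg jjuli trgo hemnl bsk plvts rbqsz dvfl mrzpw fbty
Hunk 2: at line 1 remove [jjuli,trgo] add [xga,jsvx] -> 11 lines: mbv zcrg xga jsvx hemnl bsk plvts rbqsz dvfl mrzpw fbty
Hunk 3: at line 3 remove [jsvx,hemnl,bsk] add [cpgi] -> 9 lines: mbv zcrg xga cpgi plvts rbqsz dvfl mrzpw fbty

Answer: mbv
zcrg
xga
cpgi
plvts
rbqsz
dvfl
mrzpw
fbty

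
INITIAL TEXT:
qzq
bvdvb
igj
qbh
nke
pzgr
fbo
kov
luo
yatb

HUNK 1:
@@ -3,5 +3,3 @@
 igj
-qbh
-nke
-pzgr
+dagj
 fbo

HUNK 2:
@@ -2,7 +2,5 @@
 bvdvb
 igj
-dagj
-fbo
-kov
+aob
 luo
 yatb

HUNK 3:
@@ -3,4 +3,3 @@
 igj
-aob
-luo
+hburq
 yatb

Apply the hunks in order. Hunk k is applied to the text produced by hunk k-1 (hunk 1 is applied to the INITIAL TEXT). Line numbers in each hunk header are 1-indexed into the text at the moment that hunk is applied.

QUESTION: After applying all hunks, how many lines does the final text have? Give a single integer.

Answer: 5

Derivation:
Hunk 1: at line 3 remove [qbh,nke,pzgr] add [dagj] -> 8 lines: qzq bvdvb igj dagj fbo kov luo yatb
Hunk 2: at line 2 remove [dagj,fbo,kov] add [aob] -> 6 lines: qzq bvdvb igj aob luo yatb
Hunk 3: at line 3 remove [aob,luo] add [hburq] -> 5 lines: qzq bvdvb igj hburq yatb
Final line count: 5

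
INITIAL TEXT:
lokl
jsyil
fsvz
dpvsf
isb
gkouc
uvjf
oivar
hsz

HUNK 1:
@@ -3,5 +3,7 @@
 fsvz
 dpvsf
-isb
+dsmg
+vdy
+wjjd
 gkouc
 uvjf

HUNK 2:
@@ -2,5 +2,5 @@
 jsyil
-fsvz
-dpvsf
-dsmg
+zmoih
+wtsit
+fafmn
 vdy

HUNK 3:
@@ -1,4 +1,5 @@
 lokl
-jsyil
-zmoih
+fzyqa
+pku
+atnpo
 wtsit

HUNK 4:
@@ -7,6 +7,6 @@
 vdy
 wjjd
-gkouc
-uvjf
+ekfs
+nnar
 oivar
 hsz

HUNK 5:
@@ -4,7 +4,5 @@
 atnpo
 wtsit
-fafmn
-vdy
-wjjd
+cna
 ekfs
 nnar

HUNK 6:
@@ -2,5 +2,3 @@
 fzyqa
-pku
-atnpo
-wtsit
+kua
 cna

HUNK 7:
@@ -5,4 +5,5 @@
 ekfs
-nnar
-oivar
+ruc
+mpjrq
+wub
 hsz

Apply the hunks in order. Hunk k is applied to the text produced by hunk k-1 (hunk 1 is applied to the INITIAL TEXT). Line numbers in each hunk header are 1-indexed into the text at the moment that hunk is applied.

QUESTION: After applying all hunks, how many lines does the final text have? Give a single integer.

Hunk 1: at line 3 remove [isb] add [dsmg,vdy,wjjd] -> 11 lines: lokl jsyil fsvz dpvsf dsmg vdy wjjd gkouc uvjf oivar hsz
Hunk 2: at line 2 remove [fsvz,dpvsf,dsmg] add [zmoih,wtsit,fafmn] -> 11 lines: lokl jsyil zmoih wtsit fafmn vdy wjjd gkouc uvjf oivar hsz
Hunk 3: at line 1 remove [jsyil,zmoih] add [fzyqa,pku,atnpo] -> 12 lines: lokl fzyqa pku atnpo wtsit fafmn vdy wjjd gkouc uvjf oivar hsz
Hunk 4: at line 7 remove [gkouc,uvjf] add [ekfs,nnar] -> 12 lines: lokl fzyqa pku atnpo wtsit fafmn vdy wjjd ekfs nnar oivar hsz
Hunk 5: at line 4 remove [fafmn,vdy,wjjd] add [cna] -> 10 lines: lokl fzyqa pku atnpo wtsit cna ekfs nnar oivar hsz
Hunk 6: at line 2 remove [pku,atnpo,wtsit] add [kua] -> 8 lines: lokl fzyqa kua cna ekfs nnar oivar hsz
Hunk 7: at line 5 remove [nnar,oivar] add [ruc,mpjrq,wub] -> 9 lines: lokl fzyqa kua cna ekfs ruc mpjrq wub hsz
Final line count: 9

Answer: 9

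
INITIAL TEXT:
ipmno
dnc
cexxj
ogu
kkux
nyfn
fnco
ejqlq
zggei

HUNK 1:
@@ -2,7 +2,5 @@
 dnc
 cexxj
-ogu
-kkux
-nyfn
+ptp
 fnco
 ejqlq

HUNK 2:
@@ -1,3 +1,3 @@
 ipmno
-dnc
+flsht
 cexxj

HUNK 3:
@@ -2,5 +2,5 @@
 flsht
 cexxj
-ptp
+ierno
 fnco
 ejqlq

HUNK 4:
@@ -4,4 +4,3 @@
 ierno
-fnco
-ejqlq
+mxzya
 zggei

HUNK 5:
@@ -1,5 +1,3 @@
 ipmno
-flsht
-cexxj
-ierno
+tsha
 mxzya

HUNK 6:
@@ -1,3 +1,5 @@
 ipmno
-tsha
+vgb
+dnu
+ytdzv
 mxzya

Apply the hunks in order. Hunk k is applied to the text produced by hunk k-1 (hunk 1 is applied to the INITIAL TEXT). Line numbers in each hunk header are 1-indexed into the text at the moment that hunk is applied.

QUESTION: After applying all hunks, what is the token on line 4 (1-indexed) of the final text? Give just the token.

Answer: ytdzv

Derivation:
Hunk 1: at line 2 remove [ogu,kkux,nyfn] add [ptp] -> 7 lines: ipmno dnc cexxj ptp fnco ejqlq zggei
Hunk 2: at line 1 remove [dnc] add [flsht] -> 7 lines: ipmno flsht cexxj ptp fnco ejqlq zggei
Hunk 3: at line 2 remove [ptp] add [ierno] -> 7 lines: ipmno flsht cexxj ierno fnco ejqlq zggei
Hunk 4: at line 4 remove [fnco,ejqlq] add [mxzya] -> 6 lines: ipmno flsht cexxj ierno mxzya zggei
Hunk 5: at line 1 remove [flsht,cexxj,ierno] add [tsha] -> 4 lines: ipmno tsha mxzya zggei
Hunk 6: at line 1 remove [tsha] add [vgb,dnu,ytdzv] -> 6 lines: ipmno vgb dnu ytdzv mxzya zggei
Final line 4: ytdzv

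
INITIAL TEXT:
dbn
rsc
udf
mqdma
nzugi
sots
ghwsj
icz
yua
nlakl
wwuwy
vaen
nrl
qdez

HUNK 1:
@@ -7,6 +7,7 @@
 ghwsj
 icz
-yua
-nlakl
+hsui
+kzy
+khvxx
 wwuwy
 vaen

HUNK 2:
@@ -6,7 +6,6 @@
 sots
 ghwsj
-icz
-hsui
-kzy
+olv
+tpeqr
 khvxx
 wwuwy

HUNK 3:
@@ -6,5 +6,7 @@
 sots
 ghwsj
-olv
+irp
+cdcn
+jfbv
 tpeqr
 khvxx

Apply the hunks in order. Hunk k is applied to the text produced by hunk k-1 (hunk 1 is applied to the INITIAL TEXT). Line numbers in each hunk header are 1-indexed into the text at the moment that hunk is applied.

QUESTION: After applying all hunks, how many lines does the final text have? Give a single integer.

Hunk 1: at line 7 remove [yua,nlakl] add [hsui,kzy,khvxx] -> 15 lines: dbn rsc udf mqdma nzugi sots ghwsj icz hsui kzy khvxx wwuwy vaen nrl qdez
Hunk 2: at line 6 remove [icz,hsui,kzy] add [olv,tpeqr] -> 14 lines: dbn rsc udf mqdma nzugi sots ghwsj olv tpeqr khvxx wwuwy vaen nrl qdez
Hunk 3: at line 6 remove [olv] add [irp,cdcn,jfbv] -> 16 lines: dbn rsc udf mqdma nzugi sots ghwsj irp cdcn jfbv tpeqr khvxx wwuwy vaen nrl qdez
Final line count: 16

Answer: 16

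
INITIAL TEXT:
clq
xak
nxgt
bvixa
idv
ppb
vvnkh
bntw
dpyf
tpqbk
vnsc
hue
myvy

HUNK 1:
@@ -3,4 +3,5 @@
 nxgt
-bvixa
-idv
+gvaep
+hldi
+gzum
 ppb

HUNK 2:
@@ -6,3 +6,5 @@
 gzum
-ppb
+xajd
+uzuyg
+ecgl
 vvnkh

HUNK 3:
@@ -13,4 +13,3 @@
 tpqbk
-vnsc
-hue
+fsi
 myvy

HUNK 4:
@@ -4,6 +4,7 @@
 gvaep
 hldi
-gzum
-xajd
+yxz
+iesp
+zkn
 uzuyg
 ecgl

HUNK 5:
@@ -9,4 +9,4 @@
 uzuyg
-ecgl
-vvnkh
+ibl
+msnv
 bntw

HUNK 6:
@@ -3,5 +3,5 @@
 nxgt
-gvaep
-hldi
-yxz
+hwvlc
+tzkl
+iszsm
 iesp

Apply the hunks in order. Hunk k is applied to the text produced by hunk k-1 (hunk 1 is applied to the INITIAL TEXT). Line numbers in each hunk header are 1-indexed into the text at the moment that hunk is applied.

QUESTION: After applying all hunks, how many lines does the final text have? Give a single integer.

Hunk 1: at line 3 remove [bvixa,idv] add [gvaep,hldi,gzum] -> 14 lines: clq xak nxgt gvaep hldi gzum ppb vvnkh bntw dpyf tpqbk vnsc hue myvy
Hunk 2: at line 6 remove [ppb] add [xajd,uzuyg,ecgl] -> 16 lines: clq xak nxgt gvaep hldi gzum xajd uzuyg ecgl vvnkh bntw dpyf tpqbk vnsc hue myvy
Hunk 3: at line 13 remove [vnsc,hue] add [fsi] -> 15 lines: clq xak nxgt gvaep hldi gzum xajd uzuyg ecgl vvnkh bntw dpyf tpqbk fsi myvy
Hunk 4: at line 4 remove [gzum,xajd] add [yxz,iesp,zkn] -> 16 lines: clq xak nxgt gvaep hldi yxz iesp zkn uzuyg ecgl vvnkh bntw dpyf tpqbk fsi myvy
Hunk 5: at line 9 remove [ecgl,vvnkh] add [ibl,msnv] -> 16 lines: clq xak nxgt gvaep hldi yxz iesp zkn uzuyg ibl msnv bntw dpyf tpqbk fsi myvy
Hunk 6: at line 3 remove [gvaep,hldi,yxz] add [hwvlc,tzkl,iszsm] -> 16 lines: clq xak nxgt hwvlc tzkl iszsm iesp zkn uzuyg ibl msnv bntw dpyf tpqbk fsi myvy
Final line count: 16

Answer: 16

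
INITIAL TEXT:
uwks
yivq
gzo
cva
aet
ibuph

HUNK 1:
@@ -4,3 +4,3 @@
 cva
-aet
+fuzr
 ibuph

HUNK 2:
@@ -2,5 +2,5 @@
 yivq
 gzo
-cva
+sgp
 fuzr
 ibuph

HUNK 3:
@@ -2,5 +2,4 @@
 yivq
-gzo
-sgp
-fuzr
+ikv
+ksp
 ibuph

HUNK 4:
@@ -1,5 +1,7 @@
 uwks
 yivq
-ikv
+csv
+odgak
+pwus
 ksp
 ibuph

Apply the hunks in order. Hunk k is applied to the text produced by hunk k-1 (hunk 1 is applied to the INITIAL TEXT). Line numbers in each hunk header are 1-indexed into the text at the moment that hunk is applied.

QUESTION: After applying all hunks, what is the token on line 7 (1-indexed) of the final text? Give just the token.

Hunk 1: at line 4 remove [aet] add [fuzr] -> 6 lines: uwks yivq gzo cva fuzr ibuph
Hunk 2: at line 2 remove [cva] add [sgp] -> 6 lines: uwks yivq gzo sgp fuzr ibuph
Hunk 3: at line 2 remove [gzo,sgp,fuzr] add [ikv,ksp] -> 5 lines: uwks yivq ikv ksp ibuph
Hunk 4: at line 1 remove [ikv] add [csv,odgak,pwus] -> 7 lines: uwks yivq csv odgak pwus ksp ibuph
Final line 7: ibuph

Answer: ibuph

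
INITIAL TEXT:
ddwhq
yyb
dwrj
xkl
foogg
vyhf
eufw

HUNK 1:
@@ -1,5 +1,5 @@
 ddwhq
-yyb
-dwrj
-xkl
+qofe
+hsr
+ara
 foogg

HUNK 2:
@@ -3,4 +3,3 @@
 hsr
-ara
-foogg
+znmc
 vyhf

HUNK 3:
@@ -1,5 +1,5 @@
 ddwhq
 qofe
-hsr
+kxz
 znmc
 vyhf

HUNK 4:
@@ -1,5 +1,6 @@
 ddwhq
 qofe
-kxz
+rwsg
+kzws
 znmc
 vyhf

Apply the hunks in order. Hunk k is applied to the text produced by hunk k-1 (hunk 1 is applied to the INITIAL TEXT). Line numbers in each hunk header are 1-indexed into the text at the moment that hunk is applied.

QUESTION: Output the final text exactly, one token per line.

Hunk 1: at line 1 remove [yyb,dwrj,xkl] add [qofe,hsr,ara] -> 7 lines: ddwhq qofe hsr ara foogg vyhf eufw
Hunk 2: at line 3 remove [ara,foogg] add [znmc] -> 6 lines: ddwhq qofe hsr znmc vyhf eufw
Hunk 3: at line 1 remove [hsr] add [kxz] -> 6 lines: ddwhq qofe kxz znmc vyhf eufw
Hunk 4: at line 1 remove [kxz] add [rwsg,kzws] -> 7 lines: ddwhq qofe rwsg kzws znmc vyhf eufw

Answer: ddwhq
qofe
rwsg
kzws
znmc
vyhf
eufw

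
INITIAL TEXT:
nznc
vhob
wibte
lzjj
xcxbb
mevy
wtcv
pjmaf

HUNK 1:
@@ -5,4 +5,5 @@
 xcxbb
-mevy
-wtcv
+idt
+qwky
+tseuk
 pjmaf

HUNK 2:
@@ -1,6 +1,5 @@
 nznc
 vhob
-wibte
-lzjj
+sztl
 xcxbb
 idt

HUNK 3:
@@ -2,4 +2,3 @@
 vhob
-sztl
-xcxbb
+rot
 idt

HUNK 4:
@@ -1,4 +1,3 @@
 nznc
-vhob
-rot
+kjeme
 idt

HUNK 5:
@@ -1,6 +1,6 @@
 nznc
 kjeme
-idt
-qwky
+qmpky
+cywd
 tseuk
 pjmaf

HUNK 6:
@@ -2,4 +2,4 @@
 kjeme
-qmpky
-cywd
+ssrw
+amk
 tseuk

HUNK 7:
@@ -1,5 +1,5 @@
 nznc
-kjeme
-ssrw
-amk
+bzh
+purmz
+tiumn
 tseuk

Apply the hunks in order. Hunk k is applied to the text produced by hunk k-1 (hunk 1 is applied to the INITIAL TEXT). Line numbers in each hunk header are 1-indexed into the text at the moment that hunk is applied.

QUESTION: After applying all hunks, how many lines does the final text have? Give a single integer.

Hunk 1: at line 5 remove [mevy,wtcv] add [idt,qwky,tseuk] -> 9 lines: nznc vhob wibte lzjj xcxbb idt qwky tseuk pjmaf
Hunk 2: at line 1 remove [wibte,lzjj] add [sztl] -> 8 lines: nznc vhob sztl xcxbb idt qwky tseuk pjmaf
Hunk 3: at line 2 remove [sztl,xcxbb] add [rot] -> 7 lines: nznc vhob rot idt qwky tseuk pjmaf
Hunk 4: at line 1 remove [vhob,rot] add [kjeme] -> 6 lines: nznc kjeme idt qwky tseuk pjmaf
Hunk 5: at line 1 remove [idt,qwky] add [qmpky,cywd] -> 6 lines: nznc kjeme qmpky cywd tseuk pjmaf
Hunk 6: at line 2 remove [qmpky,cywd] add [ssrw,amk] -> 6 lines: nznc kjeme ssrw amk tseuk pjmaf
Hunk 7: at line 1 remove [kjeme,ssrw,amk] add [bzh,purmz,tiumn] -> 6 lines: nznc bzh purmz tiumn tseuk pjmaf
Final line count: 6

Answer: 6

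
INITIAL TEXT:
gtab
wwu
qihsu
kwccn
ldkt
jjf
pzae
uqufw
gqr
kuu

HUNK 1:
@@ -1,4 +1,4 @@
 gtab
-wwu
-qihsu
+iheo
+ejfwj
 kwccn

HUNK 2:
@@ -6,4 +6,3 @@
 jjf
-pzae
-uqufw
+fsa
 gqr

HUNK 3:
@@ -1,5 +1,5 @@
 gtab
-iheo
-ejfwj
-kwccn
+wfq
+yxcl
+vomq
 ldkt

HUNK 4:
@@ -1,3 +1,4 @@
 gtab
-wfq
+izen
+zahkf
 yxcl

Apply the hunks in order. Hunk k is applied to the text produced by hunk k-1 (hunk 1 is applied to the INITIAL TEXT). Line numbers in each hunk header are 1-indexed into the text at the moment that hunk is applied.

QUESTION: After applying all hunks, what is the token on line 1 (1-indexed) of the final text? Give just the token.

Answer: gtab

Derivation:
Hunk 1: at line 1 remove [wwu,qihsu] add [iheo,ejfwj] -> 10 lines: gtab iheo ejfwj kwccn ldkt jjf pzae uqufw gqr kuu
Hunk 2: at line 6 remove [pzae,uqufw] add [fsa] -> 9 lines: gtab iheo ejfwj kwccn ldkt jjf fsa gqr kuu
Hunk 3: at line 1 remove [iheo,ejfwj,kwccn] add [wfq,yxcl,vomq] -> 9 lines: gtab wfq yxcl vomq ldkt jjf fsa gqr kuu
Hunk 4: at line 1 remove [wfq] add [izen,zahkf] -> 10 lines: gtab izen zahkf yxcl vomq ldkt jjf fsa gqr kuu
Final line 1: gtab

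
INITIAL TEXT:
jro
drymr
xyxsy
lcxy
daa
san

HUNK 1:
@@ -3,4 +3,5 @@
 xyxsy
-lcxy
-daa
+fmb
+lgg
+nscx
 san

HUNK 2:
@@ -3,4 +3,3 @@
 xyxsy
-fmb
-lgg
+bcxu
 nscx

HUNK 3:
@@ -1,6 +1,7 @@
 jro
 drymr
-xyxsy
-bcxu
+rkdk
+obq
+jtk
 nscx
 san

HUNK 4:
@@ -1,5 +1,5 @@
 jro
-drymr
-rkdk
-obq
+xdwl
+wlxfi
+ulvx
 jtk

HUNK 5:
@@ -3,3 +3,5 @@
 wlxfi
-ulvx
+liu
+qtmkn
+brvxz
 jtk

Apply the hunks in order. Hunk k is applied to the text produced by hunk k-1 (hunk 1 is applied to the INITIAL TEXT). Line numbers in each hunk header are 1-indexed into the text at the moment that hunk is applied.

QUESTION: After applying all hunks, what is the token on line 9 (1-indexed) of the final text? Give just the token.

Answer: san

Derivation:
Hunk 1: at line 3 remove [lcxy,daa] add [fmb,lgg,nscx] -> 7 lines: jro drymr xyxsy fmb lgg nscx san
Hunk 2: at line 3 remove [fmb,lgg] add [bcxu] -> 6 lines: jro drymr xyxsy bcxu nscx san
Hunk 3: at line 1 remove [xyxsy,bcxu] add [rkdk,obq,jtk] -> 7 lines: jro drymr rkdk obq jtk nscx san
Hunk 4: at line 1 remove [drymr,rkdk,obq] add [xdwl,wlxfi,ulvx] -> 7 lines: jro xdwl wlxfi ulvx jtk nscx san
Hunk 5: at line 3 remove [ulvx] add [liu,qtmkn,brvxz] -> 9 lines: jro xdwl wlxfi liu qtmkn brvxz jtk nscx san
Final line 9: san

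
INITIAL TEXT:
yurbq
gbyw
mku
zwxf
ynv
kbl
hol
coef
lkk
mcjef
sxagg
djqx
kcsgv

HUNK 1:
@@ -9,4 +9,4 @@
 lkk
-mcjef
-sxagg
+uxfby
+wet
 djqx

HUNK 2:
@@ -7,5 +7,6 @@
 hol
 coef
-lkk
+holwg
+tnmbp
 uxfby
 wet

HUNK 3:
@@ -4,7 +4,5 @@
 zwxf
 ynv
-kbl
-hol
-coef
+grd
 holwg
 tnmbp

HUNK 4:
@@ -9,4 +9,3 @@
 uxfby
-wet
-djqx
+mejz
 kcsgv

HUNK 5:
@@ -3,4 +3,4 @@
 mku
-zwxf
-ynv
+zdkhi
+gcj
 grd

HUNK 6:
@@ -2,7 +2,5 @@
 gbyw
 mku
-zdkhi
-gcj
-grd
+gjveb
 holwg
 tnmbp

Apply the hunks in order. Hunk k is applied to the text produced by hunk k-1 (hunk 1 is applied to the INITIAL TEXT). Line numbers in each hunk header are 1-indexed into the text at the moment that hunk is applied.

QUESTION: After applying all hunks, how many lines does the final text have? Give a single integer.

Answer: 9

Derivation:
Hunk 1: at line 9 remove [mcjef,sxagg] add [uxfby,wet] -> 13 lines: yurbq gbyw mku zwxf ynv kbl hol coef lkk uxfby wet djqx kcsgv
Hunk 2: at line 7 remove [lkk] add [holwg,tnmbp] -> 14 lines: yurbq gbyw mku zwxf ynv kbl hol coef holwg tnmbp uxfby wet djqx kcsgv
Hunk 3: at line 4 remove [kbl,hol,coef] add [grd] -> 12 lines: yurbq gbyw mku zwxf ynv grd holwg tnmbp uxfby wet djqx kcsgv
Hunk 4: at line 9 remove [wet,djqx] add [mejz] -> 11 lines: yurbq gbyw mku zwxf ynv grd holwg tnmbp uxfby mejz kcsgv
Hunk 5: at line 3 remove [zwxf,ynv] add [zdkhi,gcj] -> 11 lines: yurbq gbyw mku zdkhi gcj grd holwg tnmbp uxfby mejz kcsgv
Hunk 6: at line 2 remove [zdkhi,gcj,grd] add [gjveb] -> 9 lines: yurbq gbyw mku gjveb holwg tnmbp uxfby mejz kcsgv
Final line count: 9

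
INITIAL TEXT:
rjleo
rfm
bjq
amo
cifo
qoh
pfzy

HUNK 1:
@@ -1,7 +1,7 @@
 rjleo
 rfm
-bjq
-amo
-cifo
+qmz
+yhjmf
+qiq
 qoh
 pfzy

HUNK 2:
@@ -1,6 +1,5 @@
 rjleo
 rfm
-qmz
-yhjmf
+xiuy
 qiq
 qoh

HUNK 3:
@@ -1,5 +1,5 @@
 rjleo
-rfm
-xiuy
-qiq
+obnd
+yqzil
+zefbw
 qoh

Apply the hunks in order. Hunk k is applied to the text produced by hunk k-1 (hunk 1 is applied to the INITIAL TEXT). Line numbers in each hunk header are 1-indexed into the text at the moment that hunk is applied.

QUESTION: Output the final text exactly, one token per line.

Answer: rjleo
obnd
yqzil
zefbw
qoh
pfzy

Derivation:
Hunk 1: at line 1 remove [bjq,amo,cifo] add [qmz,yhjmf,qiq] -> 7 lines: rjleo rfm qmz yhjmf qiq qoh pfzy
Hunk 2: at line 1 remove [qmz,yhjmf] add [xiuy] -> 6 lines: rjleo rfm xiuy qiq qoh pfzy
Hunk 3: at line 1 remove [rfm,xiuy,qiq] add [obnd,yqzil,zefbw] -> 6 lines: rjleo obnd yqzil zefbw qoh pfzy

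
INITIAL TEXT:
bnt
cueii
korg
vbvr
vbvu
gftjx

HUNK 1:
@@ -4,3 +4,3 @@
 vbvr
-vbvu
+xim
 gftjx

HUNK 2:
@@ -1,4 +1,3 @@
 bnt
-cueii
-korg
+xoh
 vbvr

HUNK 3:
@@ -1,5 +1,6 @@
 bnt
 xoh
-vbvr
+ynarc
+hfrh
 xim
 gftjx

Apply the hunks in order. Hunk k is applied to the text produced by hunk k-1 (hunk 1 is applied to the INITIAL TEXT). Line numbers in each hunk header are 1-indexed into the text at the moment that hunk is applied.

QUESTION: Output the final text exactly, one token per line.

Hunk 1: at line 4 remove [vbvu] add [xim] -> 6 lines: bnt cueii korg vbvr xim gftjx
Hunk 2: at line 1 remove [cueii,korg] add [xoh] -> 5 lines: bnt xoh vbvr xim gftjx
Hunk 3: at line 1 remove [vbvr] add [ynarc,hfrh] -> 6 lines: bnt xoh ynarc hfrh xim gftjx

Answer: bnt
xoh
ynarc
hfrh
xim
gftjx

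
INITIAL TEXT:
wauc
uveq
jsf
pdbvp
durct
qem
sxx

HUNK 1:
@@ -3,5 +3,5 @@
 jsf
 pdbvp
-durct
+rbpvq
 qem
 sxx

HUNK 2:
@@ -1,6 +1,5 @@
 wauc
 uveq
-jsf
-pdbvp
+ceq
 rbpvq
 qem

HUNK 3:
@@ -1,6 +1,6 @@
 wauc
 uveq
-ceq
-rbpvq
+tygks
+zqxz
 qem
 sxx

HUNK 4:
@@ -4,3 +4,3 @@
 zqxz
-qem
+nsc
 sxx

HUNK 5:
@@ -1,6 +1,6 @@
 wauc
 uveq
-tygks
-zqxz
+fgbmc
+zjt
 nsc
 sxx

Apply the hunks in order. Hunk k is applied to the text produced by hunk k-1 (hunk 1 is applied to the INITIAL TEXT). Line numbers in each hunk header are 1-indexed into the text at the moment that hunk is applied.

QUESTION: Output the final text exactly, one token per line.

Answer: wauc
uveq
fgbmc
zjt
nsc
sxx

Derivation:
Hunk 1: at line 3 remove [durct] add [rbpvq] -> 7 lines: wauc uveq jsf pdbvp rbpvq qem sxx
Hunk 2: at line 1 remove [jsf,pdbvp] add [ceq] -> 6 lines: wauc uveq ceq rbpvq qem sxx
Hunk 3: at line 1 remove [ceq,rbpvq] add [tygks,zqxz] -> 6 lines: wauc uveq tygks zqxz qem sxx
Hunk 4: at line 4 remove [qem] add [nsc] -> 6 lines: wauc uveq tygks zqxz nsc sxx
Hunk 5: at line 1 remove [tygks,zqxz] add [fgbmc,zjt] -> 6 lines: wauc uveq fgbmc zjt nsc sxx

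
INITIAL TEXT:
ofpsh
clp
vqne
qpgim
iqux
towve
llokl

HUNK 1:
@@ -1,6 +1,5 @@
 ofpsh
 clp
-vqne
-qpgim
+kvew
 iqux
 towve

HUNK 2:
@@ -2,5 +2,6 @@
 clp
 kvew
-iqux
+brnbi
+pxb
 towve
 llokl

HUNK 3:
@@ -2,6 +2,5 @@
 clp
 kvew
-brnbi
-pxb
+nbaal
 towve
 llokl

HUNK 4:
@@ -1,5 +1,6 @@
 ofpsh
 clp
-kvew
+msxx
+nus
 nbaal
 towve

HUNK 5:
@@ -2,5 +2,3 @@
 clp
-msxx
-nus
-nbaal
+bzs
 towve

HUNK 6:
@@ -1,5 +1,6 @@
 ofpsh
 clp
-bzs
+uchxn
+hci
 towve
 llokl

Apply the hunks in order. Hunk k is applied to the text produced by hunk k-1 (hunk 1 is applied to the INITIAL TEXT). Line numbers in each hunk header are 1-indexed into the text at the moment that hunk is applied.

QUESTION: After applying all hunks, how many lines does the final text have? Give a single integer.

Answer: 6

Derivation:
Hunk 1: at line 1 remove [vqne,qpgim] add [kvew] -> 6 lines: ofpsh clp kvew iqux towve llokl
Hunk 2: at line 2 remove [iqux] add [brnbi,pxb] -> 7 lines: ofpsh clp kvew brnbi pxb towve llokl
Hunk 3: at line 2 remove [brnbi,pxb] add [nbaal] -> 6 lines: ofpsh clp kvew nbaal towve llokl
Hunk 4: at line 1 remove [kvew] add [msxx,nus] -> 7 lines: ofpsh clp msxx nus nbaal towve llokl
Hunk 5: at line 2 remove [msxx,nus,nbaal] add [bzs] -> 5 lines: ofpsh clp bzs towve llokl
Hunk 6: at line 1 remove [bzs] add [uchxn,hci] -> 6 lines: ofpsh clp uchxn hci towve llokl
Final line count: 6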